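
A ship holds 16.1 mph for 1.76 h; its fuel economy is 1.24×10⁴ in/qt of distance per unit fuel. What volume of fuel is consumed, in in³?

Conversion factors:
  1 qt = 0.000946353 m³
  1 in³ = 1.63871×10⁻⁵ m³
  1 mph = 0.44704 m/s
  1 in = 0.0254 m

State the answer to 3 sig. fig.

8360 in³

16.1 mph → 7.19734 m/s
1.76 h → 6336 s
d = v × t = 7.19734 × 6336 = 45602.3 m
1.24×10⁴ in/qt → 332814 m/m³
V = d / (distance per unit fuel) = 45602.3 / 332814 = 0.13702 m³
In in³: 0.13702 / 1.63871×10⁻⁵ = 8361.46 in³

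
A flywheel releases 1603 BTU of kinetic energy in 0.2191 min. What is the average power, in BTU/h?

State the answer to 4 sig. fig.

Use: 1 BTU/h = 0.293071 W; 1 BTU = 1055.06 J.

4.390×10⁵ BTU/h

1603 BTU × 1055.06 → 1.69126×10⁶ J
0.2191 min × 60 → 13.146 s
P = E / t = 1.69126×10⁶ J / 13.146 s = 128652 W
128652 W ÷ (0.293071 W/BTU/h) = 438979 BTU/h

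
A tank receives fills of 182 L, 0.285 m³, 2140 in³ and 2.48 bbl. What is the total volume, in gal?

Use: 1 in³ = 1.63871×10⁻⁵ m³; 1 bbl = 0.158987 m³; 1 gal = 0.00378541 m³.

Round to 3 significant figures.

182 L × 0.001 = 0.182 m³
0.285 m³ (already m³)
2140 in³ × 1.63871×10⁻⁵ = 0.0350684 m³
2.48 bbl × 0.158987 = 0.394288 m³
Sum: 0.182 + 0.285 + 0.0350684 + 0.394288 = 0.896356 m³
In gal: 0.896356 / 0.00378541 = 236.792 gal

237 gal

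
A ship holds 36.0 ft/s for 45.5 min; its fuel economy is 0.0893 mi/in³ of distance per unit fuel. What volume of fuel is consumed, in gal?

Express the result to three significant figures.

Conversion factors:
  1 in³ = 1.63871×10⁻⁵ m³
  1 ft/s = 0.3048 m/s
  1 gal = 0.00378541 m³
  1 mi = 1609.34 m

0.902 gal

36.0 ft/s → 10.9728 m/s
45.5 min → 2730 s
d = v × t = 10.9728 × 2730 = 29955.7 m
0.0893 mi/in³ → 8.76995×10⁶ m/m³
V = d / (distance per unit fuel) = 29955.7 / 8.76995×10⁶ = 0.00341572 m³
In gal: 0.00341572 / 0.00378541 = 0.902338 gal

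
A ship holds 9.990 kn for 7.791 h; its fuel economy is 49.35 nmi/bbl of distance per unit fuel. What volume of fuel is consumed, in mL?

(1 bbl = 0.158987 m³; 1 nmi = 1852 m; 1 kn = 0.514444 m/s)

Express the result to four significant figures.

9.990 kn → 5.1393 m/s
7.791 h → 28047.6 s
d = v × t = 5.1393 × 28047.6 = 144145 m
49.35 nmi/bbl → 574866 m/m³
V = d / (distance per unit fuel) = 144145 / 574866 = 0.250745 m³
In mL: 0.250745 / 10⁻⁶ = 250745 mL

2.507×10⁵ mL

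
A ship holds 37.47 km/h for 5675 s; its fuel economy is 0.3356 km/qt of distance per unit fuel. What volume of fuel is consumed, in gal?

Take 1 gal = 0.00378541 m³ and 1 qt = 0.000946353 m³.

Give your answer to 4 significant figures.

37.47 km/h → 10.4083 m/s
d = v × t = 10.4083 × 5675 = 59067.1 m
0.3356 km/qt → 354625 m/m³
V = d / (distance per unit fuel) = 59067.1 / 354625 = 0.166562 m³
In gal: 0.166562 / 0.00378541 = 44.001 gal

44.00 gal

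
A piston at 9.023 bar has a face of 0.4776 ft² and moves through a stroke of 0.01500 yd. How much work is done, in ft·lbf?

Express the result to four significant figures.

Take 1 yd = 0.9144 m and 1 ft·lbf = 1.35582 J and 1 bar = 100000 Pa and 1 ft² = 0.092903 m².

9.023 bar → 902300 Pa
0.4776 ft² → 0.0443705 m²
F = P × A = 902300 × 0.0443705 = 40035.5 N
0.01500 yd → 0.013716 m
W = F × d = 40035.5 × 0.013716 = 549.127 J
In ft·lbf: 549.127 / 1.35582 = 405.015 ft·lbf

405.0 ft·lbf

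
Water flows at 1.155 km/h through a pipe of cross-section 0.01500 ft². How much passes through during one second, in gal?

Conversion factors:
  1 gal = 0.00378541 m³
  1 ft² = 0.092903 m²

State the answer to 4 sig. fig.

0.1181 gal

1.155 km/h × (1/3.6) = 0.320833 m/s
0.01500 ft² × 0.092903 = 0.00139354 m²
V = v × A × t = 0.320833 m/s × 0.00139354 m² × 1 s = 4.47094×10⁻⁴ m³
4.47094×10⁻⁴ m³ ÷ (0.00378541 m³/gal) = 0.11811 gal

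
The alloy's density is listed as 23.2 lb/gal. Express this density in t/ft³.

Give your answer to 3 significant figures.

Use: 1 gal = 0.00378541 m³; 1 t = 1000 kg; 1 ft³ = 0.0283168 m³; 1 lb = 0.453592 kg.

23.2 lb/gal × 0.453592 kg/lb ÷ 0.00378541 m³/gal = 2779.97 kg/m³
2779.97 kg/m³ ÷ 1000 kg/t × 0.0283168 m³/ft³ = 0.0787199 t/ft³

0.0787 t/ft³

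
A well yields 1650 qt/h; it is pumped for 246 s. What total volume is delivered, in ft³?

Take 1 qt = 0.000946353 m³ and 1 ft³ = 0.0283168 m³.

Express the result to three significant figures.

1650 qt/h → 4.33745×10⁻⁴ m³/s
V = Q × t = 4.33745×10⁻⁴ × 246 = 0.106701 m³
In ft³: 0.106701 / 0.0283168 = 3.76812 ft³

3.77 ft³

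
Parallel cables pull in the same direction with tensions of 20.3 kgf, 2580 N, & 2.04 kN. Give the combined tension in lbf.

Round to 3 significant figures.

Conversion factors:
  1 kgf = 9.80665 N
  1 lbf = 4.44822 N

1080 lbf

20.3 kgf × 9.80665 → 199.075 N
2580 N (already N)
2.04 kN × 1000 → 2040 N
Total: 199.075 + 2580 + 2040 = 4819.08 N
In lbf: 4819.08 / 4.44822 = 1083.37 lbf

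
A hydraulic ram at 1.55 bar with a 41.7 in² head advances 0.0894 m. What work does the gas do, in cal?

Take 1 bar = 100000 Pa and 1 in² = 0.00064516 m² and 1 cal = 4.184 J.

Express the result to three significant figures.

1.55 bar → 155000 Pa
41.7 in² → 0.0269032 m²
F = P × A = 155000 × 0.0269032 = 4170 N
W = F × d = 4170 × 0.0894 = 372.798 J
In cal: 372.798 / 4.184 = 89.1009 cal

89.1 cal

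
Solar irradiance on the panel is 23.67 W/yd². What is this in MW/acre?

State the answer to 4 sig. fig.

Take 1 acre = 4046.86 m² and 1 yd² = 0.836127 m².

23.67 W/yd² ÷ 0.836127 m²/yd² = 28.3091 W/m²
28.3091 W/m² ÷ 1000000 W/MW × 4046.86 m²/acre = 0.114563 MW/acre

0.1146 MW/acre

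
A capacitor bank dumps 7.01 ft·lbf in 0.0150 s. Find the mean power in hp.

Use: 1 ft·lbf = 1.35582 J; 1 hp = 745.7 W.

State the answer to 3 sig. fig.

7.01 ft·lbf × 1.35582 → 9.5043 J
P = E / t = 9.5043 J / 0.015 s = 633.62 W
633.62 W ÷ (745.7 W/hp) = 0.849698 hp

0.850 hp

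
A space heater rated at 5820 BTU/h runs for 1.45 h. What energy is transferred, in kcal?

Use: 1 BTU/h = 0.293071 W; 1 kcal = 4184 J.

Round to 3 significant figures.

2130 kcal

5820 BTU/h × 0.293071 = 1705.67 W
1.45 h × 3600 = 5220 s
E = P × t = 1705.67 W × 5220 s = 8.9036×10⁶ J
8.9036×10⁶ J ÷ (4184 J/kcal) = 2128.01 kcal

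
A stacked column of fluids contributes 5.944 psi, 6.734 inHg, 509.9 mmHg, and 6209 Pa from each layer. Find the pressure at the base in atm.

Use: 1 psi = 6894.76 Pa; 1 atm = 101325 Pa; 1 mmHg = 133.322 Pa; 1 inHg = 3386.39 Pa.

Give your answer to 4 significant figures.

1.362 atm

5.944 psi × 6894.76 = 40982.5 Pa
6.734 inHg × 3386.39 = 22804 Pa
509.9 mmHg × 133.322 = 67980.9 Pa
6209 Pa (already Pa)
Total: 40982.5 + 22804 + 67980.9 + 6209 = 137976 Pa
In atm: 137976 / 101325 = 1.36172 atm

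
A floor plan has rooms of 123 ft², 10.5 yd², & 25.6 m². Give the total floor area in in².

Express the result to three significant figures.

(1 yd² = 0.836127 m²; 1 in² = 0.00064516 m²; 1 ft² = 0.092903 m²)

123 ft² × 0.092903 → 11.4271 m²
10.5 yd² × 0.836127 → 8.77933 m²
25.6 m² (already m²)
Combined: 11.4271 + 8.77933 + 25.6 = 45.8064 m²
In in²: 45.8064 / 0.00064516 = 71000.1 in²

7.10×10⁴ in²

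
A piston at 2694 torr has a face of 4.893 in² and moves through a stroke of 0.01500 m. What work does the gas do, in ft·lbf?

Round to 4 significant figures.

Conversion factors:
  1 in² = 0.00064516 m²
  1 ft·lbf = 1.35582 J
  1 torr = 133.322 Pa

12.54 ft·lbf

2694 torr → 359169 Pa
4.893 in² → 0.00315677 m²
F = P × A = 359169 × 0.00315677 = 1133.81 N
W = F × d = 1133.81 × 0.015 = 17.0072 J
In ft·lbf: 17.0072 / 1.35582 = 12.5438 ft·lbf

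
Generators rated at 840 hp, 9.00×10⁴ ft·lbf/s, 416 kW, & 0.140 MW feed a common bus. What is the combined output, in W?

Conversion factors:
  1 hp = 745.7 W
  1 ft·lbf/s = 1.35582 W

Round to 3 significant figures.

840 hp × 745.7 → 626388 W
9.00×10⁴ ft·lbf/s × 1.35582 → 122024 W
416 kW × 1000 → 416000 W
0.140 MW × 1000000 → 140000 W
Combined: 626388 + 122024 + 416000 + 140000 = 1.30441×10⁶ W

1.30×10⁶ W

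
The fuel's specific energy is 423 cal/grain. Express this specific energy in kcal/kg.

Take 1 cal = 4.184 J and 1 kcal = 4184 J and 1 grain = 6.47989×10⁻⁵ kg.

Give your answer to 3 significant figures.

423 cal/grain × 4.184 J/cal ÷ 6.47989×10⁻⁵ kg/grain = 2.73127×10⁷ J/kg
2.73127×10⁷ J/kg ÷ 4184 J/kcal = 6527.89 kcal/kg

6530 kcal/kg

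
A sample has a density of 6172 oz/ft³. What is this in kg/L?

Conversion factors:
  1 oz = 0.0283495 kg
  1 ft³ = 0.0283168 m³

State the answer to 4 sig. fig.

6172 oz/ft³ × 0.0283495 kg/oz ÷ 0.0283168 m³/ft³ = 6179.13 kg/m³
6179.13 kg/m³ × 0.001 m³/L = 6.17913 kg/L

6.179 kg/L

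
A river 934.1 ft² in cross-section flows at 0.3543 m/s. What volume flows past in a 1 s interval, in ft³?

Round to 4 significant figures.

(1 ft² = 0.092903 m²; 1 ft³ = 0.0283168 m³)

1086 ft³

934.1 ft² × 0.092903 → 86.7807 m²
V = v × A × t = 0.3543 m/s × 86.7807 m² × 1 s = 30.7464 m³
30.7464 m³ ÷ (0.0283168 m³/ft³) = 1085.8 ft³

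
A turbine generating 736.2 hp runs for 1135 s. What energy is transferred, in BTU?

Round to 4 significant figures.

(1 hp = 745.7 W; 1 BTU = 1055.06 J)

5.906×10⁵ BTU

736.2 hp × 745.7 = 548984 W
E = P × t = 548984 W × 1135 s = 6.23097×10⁸ J
6.23097×10⁸ J ÷ (1055.06 J/BTU) = 590580 BTU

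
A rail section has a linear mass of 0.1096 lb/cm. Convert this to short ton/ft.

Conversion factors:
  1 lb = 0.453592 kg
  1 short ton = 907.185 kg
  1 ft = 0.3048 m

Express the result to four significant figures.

0.001670 short ton/ft

0.1096 lb/cm × 0.453592 kg/lb ÷ 0.01 m/cm = 4.97137 kg/m
4.97137 kg/m ÷ 907.185 kg/short ton × 0.3048 m/ft = 0.0016703 short ton/ft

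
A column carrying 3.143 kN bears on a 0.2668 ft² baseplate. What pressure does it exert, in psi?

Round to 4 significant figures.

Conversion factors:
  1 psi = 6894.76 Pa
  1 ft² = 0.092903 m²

3.143 kN × 1000 → 3143 N
0.2668 ft² × 0.092903 → 0.0247865 m²
P = F / A = 3143 N / 0.0247865 m² = 126803 Pa
126803 Pa ÷ (6894.76 Pa/psi) = 18.3912 psi

18.39 psi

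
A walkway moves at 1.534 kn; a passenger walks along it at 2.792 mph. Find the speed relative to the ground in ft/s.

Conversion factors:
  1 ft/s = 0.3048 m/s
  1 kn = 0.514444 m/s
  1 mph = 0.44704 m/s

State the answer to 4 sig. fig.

6.684 ft/s

1.534 kn × 0.514444 → 0.789157 m/s
2.792 mph × 0.44704 → 1.24814 m/s
Total: 0.789157 + 1.24814 = 2.0373 m/s
In ft/s: 2.0373 / 0.3048 = 6.68406 ft/s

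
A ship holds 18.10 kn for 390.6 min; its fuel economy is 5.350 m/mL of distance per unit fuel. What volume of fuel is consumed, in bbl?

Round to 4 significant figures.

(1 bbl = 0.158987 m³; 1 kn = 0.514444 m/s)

0.2566 bbl

18.10 kn → 9.31144 m/s
390.6 min → 23436 s
d = v × t = 9.31144 × 23436 = 218223 m
5.350 m/mL → 5.35×10⁶ m/m³
V = d / (distance per unit fuel) = 218223 / 5.35×10⁶ = 0.0407893 m³
In bbl: 0.0407893 / 0.158987 = 0.256557 bbl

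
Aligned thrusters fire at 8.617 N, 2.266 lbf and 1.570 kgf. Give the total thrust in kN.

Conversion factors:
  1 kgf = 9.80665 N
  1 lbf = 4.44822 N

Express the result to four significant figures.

8.617 N (already N)
2.266 lbf × 4.44822 = 10.0797 N
1.570 kgf × 9.80665 = 15.3964 N
Sum: 8.617 + 10.0797 + 15.3964 = 34.0931 N
In kN: 34.0931 / 1000 = 0.0340931 kN

0.03409 kN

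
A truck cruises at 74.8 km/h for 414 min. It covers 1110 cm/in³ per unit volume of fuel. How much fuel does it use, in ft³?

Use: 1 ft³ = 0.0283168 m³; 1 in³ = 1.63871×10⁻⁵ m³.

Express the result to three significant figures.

26.9 ft³

74.8 km/h → 20.7778 m/s
414 min → 24840 s
d = v × t = 20.7778 × 24840 = 516121 m
1110 cm/in³ → 677362 m/m³
V = d / (distance per unit fuel) = 516121 / 677362 = 0.761957 m³
In ft³: 0.761957 / 0.0283168 = 26.9083 ft³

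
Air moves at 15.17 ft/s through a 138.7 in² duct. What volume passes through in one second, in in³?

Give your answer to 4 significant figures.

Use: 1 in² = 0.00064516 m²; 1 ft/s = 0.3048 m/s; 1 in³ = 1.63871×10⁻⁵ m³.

15.17 ft/s × 0.3048 = 4.62382 m/s
138.7 in² × 0.00064516 = 0.0894837 m²
V = v × A × t = 4.62382 m/s × 0.0894837 m² × 1 s = 0.413757 m³
0.413757 m³ ÷ (1.63871×10⁻⁵ m³/in³) = 25248.9 in³

2.525×10⁴ in³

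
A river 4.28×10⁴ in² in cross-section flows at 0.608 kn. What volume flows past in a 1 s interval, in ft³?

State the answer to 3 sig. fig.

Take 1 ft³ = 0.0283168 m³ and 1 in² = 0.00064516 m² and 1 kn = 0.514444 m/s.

305 ft³

0.608 kn × 0.514444 → 0.312782 m/s
4.28×10⁴ in² × 0.00064516 → 27.6128 m²
V = v × A × t = 0.312782 m/s × 27.6128 m² × 1 s = 8.63679 m³
8.63679 m³ ÷ (0.0283168 m³/ft³) = 305.006 ft³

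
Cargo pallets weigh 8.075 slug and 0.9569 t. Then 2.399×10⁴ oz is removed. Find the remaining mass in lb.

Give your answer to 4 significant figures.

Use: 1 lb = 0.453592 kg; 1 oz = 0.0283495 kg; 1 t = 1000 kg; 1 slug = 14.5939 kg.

870.0 lb

8.075 slug × 14.5939 = 117.846 kg
0.9569 t × 1000 = 956.9 kg
2.399×10⁴ oz × 0.0283495 = 680.105 kg
Result: 117.846 + 956.9 − 680.105 = 394.641 kg
In lb: 394.641 / 0.453592 = 870.035 lb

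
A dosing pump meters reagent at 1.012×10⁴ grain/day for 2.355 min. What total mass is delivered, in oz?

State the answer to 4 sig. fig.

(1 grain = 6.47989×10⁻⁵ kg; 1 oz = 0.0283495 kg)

0.03783 oz

1.012×10⁴ grain/day → 7.58987×10⁻⁶ kg/s
2.355 min → 141.3 s
m = ṁ × t = 7.58987×10⁻⁶ × 141.3 = 0.00107245 kg
In oz: 0.00107245 / 0.0283495 = 0.0378296 oz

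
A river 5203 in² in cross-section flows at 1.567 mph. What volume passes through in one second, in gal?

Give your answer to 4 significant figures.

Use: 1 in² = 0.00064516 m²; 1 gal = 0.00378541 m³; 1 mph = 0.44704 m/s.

621.2 gal

1.567 mph × 0.44704 → 0.700512 m/s
5203 in² × 0.00064516 → 3.35677 m²
V = v × A × t = 0.700512 m/s × 3.35677 m² × 1 s = 2.35146 m³
2.35146 m³ ÷ (0.00378541 m³/gal) = 621.19 gal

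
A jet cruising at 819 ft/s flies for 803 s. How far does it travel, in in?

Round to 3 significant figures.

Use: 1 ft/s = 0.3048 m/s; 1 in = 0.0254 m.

819 ft/s × 0.3048 = 249.631 m/s
d = v × t = 249.631 m/s × 803 s = 200454 m
200454 m ÷ (0.0254 m/in) = 7.89189×10⁶ in

7.89×10⁶ in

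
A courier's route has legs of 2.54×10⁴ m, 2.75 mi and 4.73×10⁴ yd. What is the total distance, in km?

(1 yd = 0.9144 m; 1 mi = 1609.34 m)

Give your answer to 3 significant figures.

73.1 km

2.54×10⁴ m (already m)
2.75 mi × 1609.34 → 4425.68 m
4.73×10⁴ yd × 0.9144 → 43251.1 m
Combined: 25400 + 4425.68 + 43251.1 = 73076.8 m
In km: 73076.8 / 1000 = 73.0768 km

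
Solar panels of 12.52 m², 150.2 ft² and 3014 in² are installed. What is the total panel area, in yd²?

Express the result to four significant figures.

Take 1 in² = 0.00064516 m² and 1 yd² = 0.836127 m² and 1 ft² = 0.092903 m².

33.99 yd²

12.52 m² (already m²)
150.2 ft² × 0.092903 → 13.954 m²
3014 in² × 0.00064516 → 1.94451 m²
Total: 12.52 + 13.954 + 1.94451 = 28.4185 m²
In yd²: 28.4185 / 0.836127 = 33.9883 yd²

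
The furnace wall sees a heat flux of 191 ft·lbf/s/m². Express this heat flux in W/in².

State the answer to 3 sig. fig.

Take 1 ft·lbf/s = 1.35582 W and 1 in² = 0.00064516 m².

191 ft·lbf/s/m² × 1.35582 W/ft·lbf/s = 258.962 W/m²
258.962 W/m² × 0.00064516 m²/in² = 0.167072 W/in²

0.167 W/in²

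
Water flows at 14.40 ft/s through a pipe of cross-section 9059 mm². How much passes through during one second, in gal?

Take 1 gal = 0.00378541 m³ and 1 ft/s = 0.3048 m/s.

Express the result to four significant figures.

10.50 gal

14.40 ft/s × 0.3048 = 4.38912 m/s
9059 mm² × 10⁻⁶ = 0.009059 m²
V = v × A × t = 4.38912 m/s × 0.009059 m² × 1 s = 0.039761 m³
0.039761 m³ ÷ (0.00378541 m³/gal) = 10.5037 gal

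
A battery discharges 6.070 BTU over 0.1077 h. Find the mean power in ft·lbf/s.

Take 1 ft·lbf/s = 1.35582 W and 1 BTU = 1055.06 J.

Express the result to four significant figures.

6.070 BTU × 1055.06 = 6404.21 J
0.1077 h × 3600 = 387.72 s
P = E / t = 6404.21 J / 387.72 s = 16.5176 W
16.5176 W ÷ (1.35582 W/ft·lbf/s) = 12.1827 ft·lbf/s

12.18 ft·lbf/s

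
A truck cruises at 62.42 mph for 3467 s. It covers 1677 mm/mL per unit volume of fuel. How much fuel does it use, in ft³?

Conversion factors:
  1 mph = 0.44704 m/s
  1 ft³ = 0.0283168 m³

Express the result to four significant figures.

2.037 ft³

62.42 mph → 27.9042 m/s
d = v × t = 27.9042 × 3467 = 96743.9 m
1677 mm/mL → 1.677×10⁶ m/m³
V = d / (distance per unit fuel) = 96743.9 / 1.677×10⁶ = 0.0576887 m³
In ft³: 0.0576887 / 0.0283168 = 2.03726 ft³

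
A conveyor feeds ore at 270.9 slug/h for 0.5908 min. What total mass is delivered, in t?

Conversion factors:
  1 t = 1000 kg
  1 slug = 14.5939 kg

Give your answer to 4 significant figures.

0.03893 t

270.9 slug/h → 1.09819 kg/s
0.5908 min → 35.448 s
m = ṁ × t = 1.09819 × 35.448 = 38.9286 kg
In t: 38.9286 / 1000 = 0.0389286 t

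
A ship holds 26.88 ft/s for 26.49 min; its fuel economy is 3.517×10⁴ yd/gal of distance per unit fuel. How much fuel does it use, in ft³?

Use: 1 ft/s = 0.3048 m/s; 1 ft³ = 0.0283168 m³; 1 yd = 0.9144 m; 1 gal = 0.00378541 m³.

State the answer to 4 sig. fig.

0.05413 ft³

26.88 ft/s → 8.19302 m/s
26.49 min → 1589.4 s
d = v × t = 8.19302 × 1589.4 = 13022 m
3.517×10⁴ yd/gal → 8.49563×10⁶ m/m³
V = d / (distance per unit fuel) = 13022 / 8.49563×10⁶ = 0.00153279 m³
In ft³: 0.00153279 / 0.0283168 = 0.0541301 ft³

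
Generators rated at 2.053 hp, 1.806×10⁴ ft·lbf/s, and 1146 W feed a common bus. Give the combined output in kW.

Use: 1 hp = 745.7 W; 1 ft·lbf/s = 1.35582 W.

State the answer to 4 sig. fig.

2.053 hp × 745.7 = 1530.92 W
1.806×10⁴ ft·lbf/s × 1.35582 = 24486.1 W
1146 W (already W)
Total: 1530.92 + 24486.1 + 1146 = 27163 W
In kW: 27163 / 1000 = 27.163 kW

27.16 kW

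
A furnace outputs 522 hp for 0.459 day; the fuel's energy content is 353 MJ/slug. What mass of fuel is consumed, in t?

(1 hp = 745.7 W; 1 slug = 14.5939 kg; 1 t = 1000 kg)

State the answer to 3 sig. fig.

0.638 t

522 hp → 389255 W
0.459 day → 39657.6 s
E = P × t = 389255 × 39657.6 = 1.54369×10¹⁰ J
353 MJ/slug → 2.41882×10⁷ J/kg
m = E / e_s = 1.54369×10¹⁰ / 2.41882×10⁷ = 638.2 kg
In t: 638.2 / 1000 = 0.6382 t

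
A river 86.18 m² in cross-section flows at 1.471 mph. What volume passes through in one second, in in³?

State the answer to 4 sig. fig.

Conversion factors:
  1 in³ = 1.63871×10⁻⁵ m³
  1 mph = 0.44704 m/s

1.471 mph × 0.44704 → 0.657596 m/s
V = v × A × t = 0.657596 m/s × 86.18 m² × 1 s = 56.6716 m³
56.6716 m³ ÷ (1.63871×10⁻⁵ m³/in³) = 3.45831×10⁶ in³

3.458×10⁶ in³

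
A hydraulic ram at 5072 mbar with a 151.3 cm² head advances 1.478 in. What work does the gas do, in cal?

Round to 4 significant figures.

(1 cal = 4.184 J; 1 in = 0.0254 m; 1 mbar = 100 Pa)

68.85 cal

5072 mbar → 507200 Pa
151.3 cm² → 0.01513 m²
F = P × A = 507200 × 0.01513 = 7673.94 N
1.478 in → 0.0375412 m
W = F × d = 7673.94 × 0.0375412 = 288.089 J
In cal: 288.089 / 4.184 = 68.8549 cal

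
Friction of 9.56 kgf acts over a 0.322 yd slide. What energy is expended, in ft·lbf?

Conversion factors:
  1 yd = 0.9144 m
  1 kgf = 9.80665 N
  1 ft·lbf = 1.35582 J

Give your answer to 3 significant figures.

9.56 kgf × 9.80665 → 93.7516 N
0.322 yd × 0.9144 → 0.294437 m
W = F × d = 93.7516 N × 0.294437 m = 27.6039 J
27.6039 J ÷ (1.35582 J/ft·lbf) = 20.3596 ft·lbf

20.4 ft·lbf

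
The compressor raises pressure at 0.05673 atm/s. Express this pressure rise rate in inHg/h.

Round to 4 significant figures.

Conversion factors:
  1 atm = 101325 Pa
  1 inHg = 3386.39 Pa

0.05673 atm/s × 101325 Pa/atm = 5748.17 Pa/s
5748.17 Pa/s ÷ 3386.39 Pa/inHg × 3600 s/h = 6110.76 inHg/h

6111 inHg/h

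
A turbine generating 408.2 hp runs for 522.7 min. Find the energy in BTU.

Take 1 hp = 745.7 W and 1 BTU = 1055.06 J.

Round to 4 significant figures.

9.048×10⁶ BTU

408.2 hp × 745.7 → 304395 W
522.7 min × 60 → 31362 s
E = P × t = 304395 W × 31362 s = 9.54644×10⁹ J
9.54644×10⁹ J ÷ (1055.06 J/BTU) = 9.04824×10⁶ BTU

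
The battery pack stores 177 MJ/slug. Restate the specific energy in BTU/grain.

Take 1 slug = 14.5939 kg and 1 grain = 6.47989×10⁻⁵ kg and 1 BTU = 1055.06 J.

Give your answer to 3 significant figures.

0.745 BTU/grain

177 MJ/slug × 1000000 J/MJ ÷ 14.5939 kg/slug = 1.21284×10⁷ J/kg
1.21284×10⁷ J/kg ÷ 1055.06 J/BTU × 6.47989×10⁻⁵ kg/grain = 0.744893 BTU/grain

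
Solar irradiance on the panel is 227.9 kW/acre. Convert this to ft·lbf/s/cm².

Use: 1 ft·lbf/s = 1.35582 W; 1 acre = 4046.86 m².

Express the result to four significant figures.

227.9 kW/acre × 1000 W/kW ÷ 4046.86 m²/acre = 56.3153 W/m²
56.3153 W/m² ÷ 1.35582 W/ft·lbf/s × 0.0001 m²/cm² = 0.0041536 ft·lbf/s/cm²

0.004154 ft·lbf/s/cm²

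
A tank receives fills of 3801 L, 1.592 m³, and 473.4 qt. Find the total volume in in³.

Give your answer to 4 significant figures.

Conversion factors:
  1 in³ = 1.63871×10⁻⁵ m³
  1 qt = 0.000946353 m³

3.564×10⁵ in³

3801 L × 0.001 = 3.801 m³
1.592 m³ (already m³)
473.4 qt × 0.000946353 = 0.448004 m³
Total: 3.801 + 1.592 + 0.448004 = 5.841 m³
In in³: 5.841 / 1.63871×10⁻⁵ = 356439 in³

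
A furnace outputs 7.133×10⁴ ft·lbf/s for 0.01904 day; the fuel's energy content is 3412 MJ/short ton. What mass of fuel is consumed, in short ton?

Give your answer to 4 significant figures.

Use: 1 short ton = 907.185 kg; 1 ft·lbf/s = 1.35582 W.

0.04663 short ton

7.133×10⁴ ft·lbf/s → 96710.6 W
0.01904 day → 1645.06 s
E = P × t = 96710.6 × 1645.06 = 1.59095×10⁸ J
3412 MJ/short ton → 3.76109×10⁶ J/kg
m = E / e_s = 1.59095×10⁸ / 3.76109×10⁶ = 42.3002 kg
In short ton: 42.3002 / 907.185 = 0.046628 short ton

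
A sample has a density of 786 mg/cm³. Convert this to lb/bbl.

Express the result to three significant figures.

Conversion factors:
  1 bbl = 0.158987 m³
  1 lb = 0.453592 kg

786 mg/cm³ × 10⁻⁶ kg/mg ÷ 10⁻⁶ m³/cm³ = 786 kg/m³
786 kg/m³ ÷ 0.453592 kg/lb × 0.158987 m³/bbl = 275.498 lb/bbl

275 lb/bbl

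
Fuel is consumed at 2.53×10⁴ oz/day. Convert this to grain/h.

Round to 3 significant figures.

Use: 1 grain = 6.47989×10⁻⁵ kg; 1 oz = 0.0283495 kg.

2.53×10⁴ oz/day × 0.0283495 kg/oz ÷ 86400 s/day = 0.00830142 kg/s
0.00830142 kg/s ÷ 6.47989×10⁻⁵ kg/grain × 3600 s/h = 461198 grain/h

4.61×10⁵ grain/h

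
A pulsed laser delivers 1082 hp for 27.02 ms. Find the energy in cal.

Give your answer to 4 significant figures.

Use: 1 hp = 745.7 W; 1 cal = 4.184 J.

1082 hp × 745.7 → 806847 W
27.02 ms × 0.001 → 0.02702 s
E = P × t = 806847 W × 0.02702 s = 21801 J
21801 J ÷ (4.184 J/cal) = 5210.56 cal

5211 cal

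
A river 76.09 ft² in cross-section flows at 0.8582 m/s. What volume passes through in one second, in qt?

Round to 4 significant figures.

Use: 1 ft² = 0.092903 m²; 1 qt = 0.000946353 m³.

76.09 ft² × 0.092903 → 7.06899 m²
V = v × A × t = 0.8582 m/s × 7.06899 m² × 1 s = 6.06661 m³
6.06661 m³ ÷ (0.000946353 m³/qt) = 6410.51 qt

6411 qt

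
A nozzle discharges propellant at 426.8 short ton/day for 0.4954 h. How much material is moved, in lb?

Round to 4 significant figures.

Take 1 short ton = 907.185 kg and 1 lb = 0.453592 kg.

1.762×10⁴ lb

426.8 short ton/day → 4.48133 kg/s
0.4954 h → 1783.44 s
m = ṁ × t = 4.48133 × 1783.44 = 7992.18 kg
In lb: 7992.18 / 0.453592 = 17619.8 lb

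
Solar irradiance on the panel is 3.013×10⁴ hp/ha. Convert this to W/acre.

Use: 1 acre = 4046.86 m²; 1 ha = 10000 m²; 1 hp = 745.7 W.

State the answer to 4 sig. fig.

3.013×10⁴ hp/ha × 745.7 W/hp ÷ 10000 m²/ha = 2246.79 W/m²
2246.79 W/m² × 4046.86 m²/acre = 9.09244×10⁶ W/acre

9.092×10⁶ W/acre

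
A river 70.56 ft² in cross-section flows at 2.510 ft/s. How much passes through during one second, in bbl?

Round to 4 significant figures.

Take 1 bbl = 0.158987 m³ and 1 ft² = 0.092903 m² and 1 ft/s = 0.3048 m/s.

2.510 ft/s × 0.3048 = 0.765048 m/s
70.56 ft² × 0.092903 = 6.55524 m²
V = v × A × t = 0.765048 m/s × 6.55524 m² × 1 s = 5.01507 m³
5.01507 m³ ÷ (0.158987 m³/bbl) = 31.5439 bbl

31.54 bbl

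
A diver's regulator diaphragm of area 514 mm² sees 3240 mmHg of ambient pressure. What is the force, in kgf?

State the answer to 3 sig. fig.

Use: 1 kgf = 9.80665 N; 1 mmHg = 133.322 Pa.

22.6 kgf

3240 mmHg × 133.322 = 431963 Pa
514 mm² × 10⁻⁶ = 5.14×10⁻⁴ m²
F = P × A = 431963 Pa × 5.14×10⁻⁴ m² = 222.029 N
222.029 N ÷ (9.80665 N/kgf) = 22.6407 kgf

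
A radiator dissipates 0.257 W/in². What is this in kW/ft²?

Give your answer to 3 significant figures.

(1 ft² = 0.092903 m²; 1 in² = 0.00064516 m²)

0.257 W/in² ÷ 0.00064516 m²/in² = 398.351 W/m²
398.351 W/m² ÷ 1000 W/kW × 0.092903 m²/ft² = 0.037008 kW/ft²

0.0370 kW/ft²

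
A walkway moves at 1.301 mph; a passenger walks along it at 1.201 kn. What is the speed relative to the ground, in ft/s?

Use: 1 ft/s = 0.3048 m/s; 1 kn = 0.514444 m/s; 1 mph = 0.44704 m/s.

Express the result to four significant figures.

1.301 mph × 0.44704 = 0.581599 m/s
1.201 kn × 0.514444 = 0.617847 m/s
Combined: 0.581599 + 0.617847 = 1.19945 m/s
In ft/s: 1.19945 / 0.3048 = 3.9352 ft/s

3.935 ft/s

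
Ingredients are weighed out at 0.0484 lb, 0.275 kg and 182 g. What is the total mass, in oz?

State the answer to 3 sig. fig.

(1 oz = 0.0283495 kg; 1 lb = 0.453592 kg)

0.0484 lb × 0.453592 = 0.0219539 kg
0.275 kg (already kg)
182 g × 0.001 = 0.182 kg
Total: 0.0219539 + 0.275 + 0.182 = 0.478954 kg
In oz: 0.478954 / 0.0283495 = 16.8946 oz

16.9 oz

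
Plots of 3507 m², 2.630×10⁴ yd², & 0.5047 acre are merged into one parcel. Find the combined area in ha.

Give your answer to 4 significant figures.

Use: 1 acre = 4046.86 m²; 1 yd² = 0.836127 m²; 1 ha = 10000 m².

2.754 ha

3507 m² (already m²)
2.630×10⁴ yd² × 0.836127 = 21990.1 m²
0.5047 acre × 4046.86 = 2042.45 m²
Total: 3507 + 21990.1 + 2042.45 = 27539.6 m²
In ha: 27539.6 / 10000 = 2.75396 ha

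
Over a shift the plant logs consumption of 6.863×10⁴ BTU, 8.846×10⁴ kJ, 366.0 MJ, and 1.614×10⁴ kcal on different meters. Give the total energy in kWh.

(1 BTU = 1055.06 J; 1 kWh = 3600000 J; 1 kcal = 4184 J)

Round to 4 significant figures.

6.863×10⁴ BTU × 1055.06 = 7.24088×10⁷ J
8.846×10⁴ kJ × 1000 = 8.846×10⁷ J
366.0 MJ × 1000000 = 3.66×10⁸ J
1.614×10⁴ kcal × 4184 = 6.75298×10⁷ J
Combined: 7.24088×10⁷ + 8.846×10⁷ + 3.66×10⁸ + 6.75298×10⁷ = 5.94399×10⁸ J
In kWh: 5.94399×10⁸ / 3600000 = 165.111 kWh

165.1 kWh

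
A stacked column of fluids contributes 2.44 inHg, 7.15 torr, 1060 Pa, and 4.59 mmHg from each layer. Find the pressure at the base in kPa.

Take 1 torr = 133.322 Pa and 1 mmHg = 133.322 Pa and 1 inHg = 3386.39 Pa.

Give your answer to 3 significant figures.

2.44 inHg × 3386.39 = 8262.79 Pa
7.15 torr × 133.322 = 953.252 Pa
1060 Pa (already Pa)
4.59 mmHg × 133.322 = 611.948 Pa
Total: 8262.79 + 953.252 + 1060 + 611.948 = 10888 Pa
In kPa: 10888 / 1000 = 10.888 kPa

10.9 kPa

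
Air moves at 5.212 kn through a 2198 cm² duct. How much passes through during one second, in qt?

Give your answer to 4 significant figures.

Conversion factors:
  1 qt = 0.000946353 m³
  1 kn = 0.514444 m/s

5.212 kn × 0.514444 = 2.68128 m/s
2198 cm² × 0.0001 = 0.2198 m²
V = v × A × t = 2.68128 m/s × 0.2198 m² × 1 s = 0.589345 m³
0.589345 m³ ÷ (0.000946353 m³/qt) = 622.754 qt

622.8 qt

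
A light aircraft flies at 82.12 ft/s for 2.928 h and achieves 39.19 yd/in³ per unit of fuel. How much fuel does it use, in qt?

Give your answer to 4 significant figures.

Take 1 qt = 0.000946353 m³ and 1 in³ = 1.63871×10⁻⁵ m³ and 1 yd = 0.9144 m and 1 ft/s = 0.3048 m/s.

127.5 qt

82.12 ft/s → 25.0302 m/s
2.928 h → 10540.8 s
d = v × t = 25.0302 × 10540.8 = 263838 m
39.19 yd/in³ → 2.1868×10⁶ m/m³
V = d / (distance per unit fuel) = 263838 / 2.1868×10⁶ = 0.12065 m³
In qt: 0.12065 / 0.000946353 = 127.489 qt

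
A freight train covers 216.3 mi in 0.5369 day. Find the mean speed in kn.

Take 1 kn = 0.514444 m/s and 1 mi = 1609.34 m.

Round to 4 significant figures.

14.59 kn

216.3 mi × 1609.34 = 348100 m
0.5369 day × 86400 = 46388.2 s
v = d / t = 348100 m / 46388.2 s = 7.50406 m/s
7.50406 m/s ÷ (0.514444 m/s/kn) = 14.5867 kn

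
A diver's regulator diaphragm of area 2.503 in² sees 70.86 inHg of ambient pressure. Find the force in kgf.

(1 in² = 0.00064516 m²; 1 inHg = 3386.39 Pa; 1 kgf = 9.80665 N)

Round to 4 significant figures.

39.51 kgf

70.86 inHg × 3386.39 → 239960 Pa
2.503 in² × 0.00064516 → 0.00161484 m²
F = P × A = 239960 Pa × 0.00161484 m² = 387.497 N
387.497 N ÷ (9.80665 N/kgf) = 39.5137 kgf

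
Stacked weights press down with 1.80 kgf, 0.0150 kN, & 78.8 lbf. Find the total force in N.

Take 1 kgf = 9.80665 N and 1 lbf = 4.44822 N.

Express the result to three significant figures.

1.80 kgf × 9.80665 = 17.652 N
0.0150 kN × 1000 = 15 N
78.8 lbf × 4.44822 = 350.52 N
Total: 17.652 + 15 + 350.52 = 383.172 N

383 N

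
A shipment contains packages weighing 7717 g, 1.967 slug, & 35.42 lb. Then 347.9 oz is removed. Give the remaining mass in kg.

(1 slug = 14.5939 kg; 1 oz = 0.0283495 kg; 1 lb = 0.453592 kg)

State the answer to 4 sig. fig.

42.63 kg

7717 g × 0.001 = 7.717 kg
1.967 slug × 14.5939 = 28.7062 kg
35.42 lb × 0.453592 = 16.0662 kg
347.9 oz × 0.0283495 = 9.86279 kg
Sum: 7.717 + 28.7062 + 16.0662 − 9.86279 = 42.6266 kg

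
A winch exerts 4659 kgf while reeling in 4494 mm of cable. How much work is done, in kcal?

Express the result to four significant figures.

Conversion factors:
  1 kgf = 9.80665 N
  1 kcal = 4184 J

4659 kgf × 9.80665 → 45689.2 N
4494 mm × 0.001 → 4.494 m
W = F × d = 45689.2 N × 4.494 m = 205327 J
205327 J ÷ (4184 J/kcal) = 49.0743 kcal

49.07 kcal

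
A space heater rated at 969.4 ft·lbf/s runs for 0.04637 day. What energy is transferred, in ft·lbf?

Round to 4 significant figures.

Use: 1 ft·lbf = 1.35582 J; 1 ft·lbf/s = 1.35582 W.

3.884×10⁶ ft·lbf

969.4 ft·lbf/s × 1.35582 = 1314.33 W
0.04637 day × 86400 = 4006.37 s
E = P × t = 1314.33 W × 4006.37 s = 5.26569×10⁶ J
5.26569×10⁶ J ÷ (1.35582 J/ft·lbf) = 3.88377×10⁶ ft·lbf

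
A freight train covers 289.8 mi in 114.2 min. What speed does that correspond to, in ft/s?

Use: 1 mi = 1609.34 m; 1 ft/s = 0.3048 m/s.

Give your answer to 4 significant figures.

289.8 mi × 1609.34 = 466387 m
114.2 min × 60 = 6852 s
v = d / t = 466387 m / 6852 s = 68.0658 m/s
68.0658 m/s ÷ (0.3048 m/s/ft/s) = 223.313 ft/s

223.3 ft/s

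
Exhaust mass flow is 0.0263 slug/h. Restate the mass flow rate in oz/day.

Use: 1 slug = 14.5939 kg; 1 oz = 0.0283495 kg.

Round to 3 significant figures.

325 oz/day

0.0263 slug/h × 14.5939 kg/slug ÷ 3600 s/h = 1.06617×10⁻⁴ kg/s
1.06617×10⁻⁴ kg/s ÷ 0.0283495 kg/oz × 86400 s/day = 324.934 oz/day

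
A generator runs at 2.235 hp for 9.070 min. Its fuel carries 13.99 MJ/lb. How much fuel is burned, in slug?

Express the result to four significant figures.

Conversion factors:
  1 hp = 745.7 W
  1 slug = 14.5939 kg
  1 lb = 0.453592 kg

2.235 hp → 1666.64 W
9.070 min → 544.2 s
E = P × t = 1666.64 × 544.2 = 906985 J
13.99 MJ/lb → 3.08427×10⁷ J/kg
m = E / e_s = 906985 / 3.08427×10⁷ = 0.0294068 kg
In slug: 0.0294068 / 14.5939 = 0.00201501 slug

0.002015 slug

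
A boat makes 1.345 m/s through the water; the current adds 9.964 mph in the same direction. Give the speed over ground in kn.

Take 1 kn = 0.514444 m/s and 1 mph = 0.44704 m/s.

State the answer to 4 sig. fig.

11.27 kn

1.345 m/s (already m/s)
9.964 mph × 0.44704 = 4.45431 m/s
Combined: 1.345 + 4.45431 = 5.79931 m/s
In kn: 5.79931 / 0.514444 = 11.273 kn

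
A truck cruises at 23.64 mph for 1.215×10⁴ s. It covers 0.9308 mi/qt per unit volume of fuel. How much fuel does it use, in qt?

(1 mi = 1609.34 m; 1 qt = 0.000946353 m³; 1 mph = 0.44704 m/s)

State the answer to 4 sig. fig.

23.64 mph → 10.568 m/s
d = v × t = 10.568 × 12150 = 128401 m
0.9308 mi/qt → 1.58289×10⁶ m/m³
V = d / (distance per unit fuel) = 128401 / 1.58289×10⁶ = 0.0811181 m³
In qt: 0.0811181 / 0.000946353 = 85.7165 qt

85.72 qt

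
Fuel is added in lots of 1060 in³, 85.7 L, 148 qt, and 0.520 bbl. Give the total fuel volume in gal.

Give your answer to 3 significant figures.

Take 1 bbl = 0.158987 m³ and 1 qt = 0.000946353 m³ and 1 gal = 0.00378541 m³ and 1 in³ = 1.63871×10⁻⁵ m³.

86.1 gal

1060 in³ × 1.63871×10⁻⁵ = 0.0173703 m³
85.7 L × 0.001 = 0.0857 m³
148 qt × 0.000946353 = 0.14006 m³
0.520 bbl × 0.158987 = 0.0826732 m³
Combined: 0.0173703 + 0.0857 + 0.14006 + 0.0826732 = 0.325803 m³
In gal: 0.325803 / 0.00378541 = 86.0681 gal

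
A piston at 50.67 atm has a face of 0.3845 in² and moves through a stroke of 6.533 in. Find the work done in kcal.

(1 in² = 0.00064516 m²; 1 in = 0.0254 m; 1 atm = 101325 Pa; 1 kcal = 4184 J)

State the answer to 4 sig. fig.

50.67 atm → 5.13414×10⁶ Pa
0.3845 in² → 2.48064×10⁻⁴ m²
F = P × A = 5.13414×10⁶ × 2.48064×10⁻⁴ = 1273.6 N
6.533 in → 0.165938 m
W = F × d = 1273.6 × 0.165938 = 211.339 J
In kcal: 211.339 / 4184 = 0.0505112 kcal

0.05051 kcal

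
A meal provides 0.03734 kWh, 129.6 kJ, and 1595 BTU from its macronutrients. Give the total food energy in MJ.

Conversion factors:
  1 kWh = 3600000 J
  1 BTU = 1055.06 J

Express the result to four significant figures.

0.03734 kWh × 3600000 = 134424 J
129.6 kJ × 1000 = 129600 J
1595 BTU × 1055.06 = 1.68282×10⁶ J
Combined: 134424 + 129600 + 1.68282×10⁶ = 1.94684×10⁶ J
In MJ: 1.94684×10⁶ / 1000000 = 1.94684 MJ

1.947 MJ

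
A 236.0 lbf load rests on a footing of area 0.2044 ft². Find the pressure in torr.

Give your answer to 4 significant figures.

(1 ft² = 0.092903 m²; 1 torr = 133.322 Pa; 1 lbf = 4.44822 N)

414.7 torr

236.0 lbf × 4.44822 = 1049.78 N
0.2044 ft² × 0.092903 = 0.0189894 m²
P = F / A = 1049.78 N / 0.0189894 m² = 55282.4 Pa
55282.4 Pa ÷ (133.322 Pa/torr) = 414.653 torr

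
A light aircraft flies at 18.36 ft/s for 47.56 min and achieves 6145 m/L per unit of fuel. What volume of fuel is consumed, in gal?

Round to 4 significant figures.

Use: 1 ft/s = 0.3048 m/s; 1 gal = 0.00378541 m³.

18.36 ft/s → 5.59613 m/s
47.56 min → 2853.6 s
d = v × t = 5.59613 × 2853.6 = 15969.1 m
6145 m/L → 6.145×10⁶ m/m³
V = d / (distance per unit fuel) = 15969.1 / 6.145×10⁶ = 0.00259871 m³
In gal: 0.00259871 / 0.00378541 = 0.686507 gal

0.6865 gal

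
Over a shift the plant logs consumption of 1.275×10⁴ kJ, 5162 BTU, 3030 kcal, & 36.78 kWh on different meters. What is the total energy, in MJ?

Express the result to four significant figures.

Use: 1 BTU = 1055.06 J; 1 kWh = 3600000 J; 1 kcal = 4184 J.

1.275×10⁴ kJ × 1000 = 1.275×10⁷ J
5162 BTU × 1055.06 = 5.44622×10⁶ J
3030 kcal × 4184 = 1.26775×10⁷ J
36.78 kWh × 3600000 = 1.32408×10⁸ J
Combined: 1.275×10⁷ + 5.44622×10⁶ + 1.26775×10⁷ + 1.32408×10⁸ = 1.63282×10⁸ J
In MJ: 1.63282×10⁸ / 1000000 = 163.282 MJ

163.3 MJ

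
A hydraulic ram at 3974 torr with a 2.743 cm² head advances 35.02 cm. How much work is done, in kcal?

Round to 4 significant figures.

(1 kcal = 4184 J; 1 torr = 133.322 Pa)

3974 torr → 529822 Pa
2.743 cm² → 2.743×10⁻⁴ m²
F = P × A = 529822 × 2.743×10⁻⁴ = 145.33 N
35.02 cm → 0.3502 m
W = F × d = 145.33 × 0.3502 = 50.8946 J
In kcal: 50.8946 / 4184 = 0.0121641 kcal

0.01216 kcal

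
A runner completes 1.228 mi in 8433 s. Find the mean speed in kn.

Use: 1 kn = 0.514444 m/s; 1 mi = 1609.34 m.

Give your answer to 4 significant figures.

1.228 mi × 1609.34 = 1976.27 m
v = d / t = 1976.27 m / 8433 s = 0.23435 m/s
0.23435 m/s ÷ (0.514444 m/s/kn) = 0.45554 kn

0.4555 kn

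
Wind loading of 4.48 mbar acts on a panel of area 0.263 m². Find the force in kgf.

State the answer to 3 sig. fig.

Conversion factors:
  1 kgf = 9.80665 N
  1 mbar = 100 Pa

12.0 kgf

4.48 mbar × 100 → 448 Pa
F = P × A = 448 Pa × 0.263 m² = 117.824 N
117.824 N ÷ (9.80665 N/kgf) = 12.0147 kgf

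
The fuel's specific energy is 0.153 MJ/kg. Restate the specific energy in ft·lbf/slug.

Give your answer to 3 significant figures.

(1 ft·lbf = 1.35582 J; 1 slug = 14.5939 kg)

0.153 MJ/kg × 1000000 J/MJ = 153000 J/kg
153000 J/kg ÷ 1.35582 J/ft·lbf × 14.5939 kg/slug = 1.64688×10⁶ ft·lbf/slug

1.65×10⁶ ft·lbf/slug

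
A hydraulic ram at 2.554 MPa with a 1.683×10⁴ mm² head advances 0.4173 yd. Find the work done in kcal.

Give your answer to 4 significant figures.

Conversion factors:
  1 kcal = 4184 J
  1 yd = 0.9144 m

2.554 MPa → 2.554×10⁶ Pa
1.683×10⁴ mm² → 0.01683 m²
F = P × A = 2.554×10⁶ × 0.01683 = 42983.8 N
0.4173 yd → 0.381579 m
W = F × d = 42983.8 × 0.381579 = 16401.7 J
In kcal: 16401.7 / 4184 = 3.9201 kcal

3.920 kcal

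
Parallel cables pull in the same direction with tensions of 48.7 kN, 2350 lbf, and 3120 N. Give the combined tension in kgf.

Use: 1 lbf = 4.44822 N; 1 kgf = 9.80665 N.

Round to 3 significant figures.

6350 kgf

48.7 kN × 1000 = 48700 N
2350 lbf × 4.44822 = 10453.3 N
3120 N (already N)
Total: 48700 + 10453.3 + 3120 = 62273.3 N
In kgf: 62273.3 / 9.80665 = 6350.11 kgf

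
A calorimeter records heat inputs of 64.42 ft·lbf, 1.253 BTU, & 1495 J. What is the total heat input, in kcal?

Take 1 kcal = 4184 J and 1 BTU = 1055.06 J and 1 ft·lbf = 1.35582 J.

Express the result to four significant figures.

0.6942 kcal

64.42 ft·lbf × 1.35582 → 87.3419 J
1.253 BTU × 1055.06 → 1321.99 J
1495 J (already J)
Combined: 87.3419 + 1321.99 + 1495 = 2904.33 J
In kcal: 2904.33 / 4184 = 0.694152 kcal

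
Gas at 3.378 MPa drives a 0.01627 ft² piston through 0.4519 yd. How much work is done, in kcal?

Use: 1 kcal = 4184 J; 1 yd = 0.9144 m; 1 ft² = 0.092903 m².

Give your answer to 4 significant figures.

0.5043 kcal

3.378 MPa → 3.378×10⁶ Pa
0.01627 ft² → 0.00151153 m²
F = P × A = 3.378×10⁶ × 0.00151153 = 5105.95 N
0.4519 yd → 0.413217 m
W = F × d = 5105.95 × 0.413217 = 2109.87 J
In kcal: 2109.87 / 4184 = 0.504271 kcal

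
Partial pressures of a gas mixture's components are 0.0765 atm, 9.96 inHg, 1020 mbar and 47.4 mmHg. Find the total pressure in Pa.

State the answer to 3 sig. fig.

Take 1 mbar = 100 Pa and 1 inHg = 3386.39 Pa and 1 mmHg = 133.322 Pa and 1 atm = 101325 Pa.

0.0765 atm × 101325 = 7751.36 Pa
9.96 inHg × 3386.39 = 33728.4 Pa
1020 mbar × 100 = 102000 Pa
47.4 mmHg × 133.322 = 6319.46 Pa
Total: 7751.36 + 33728.4 + 102000 + 6319.46 = 149799 Pa

1.50×10⁵ Pa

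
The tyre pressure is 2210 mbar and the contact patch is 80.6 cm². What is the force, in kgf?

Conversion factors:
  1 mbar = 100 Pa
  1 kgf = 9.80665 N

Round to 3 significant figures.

2210 mbar × 100 → 221000 Pa
80.6 cm² × 0.0001 → 0.00806 m²
F = P × A = 221000 Pa × 0.00806 m² = 1781.26 N
1781.26 N ÷ (9.80665 N/kgf) = 181.638 kgf

182 kgf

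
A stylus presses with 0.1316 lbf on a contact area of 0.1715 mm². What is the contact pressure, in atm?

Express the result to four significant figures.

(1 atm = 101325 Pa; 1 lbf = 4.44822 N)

0.1316 lbf × 4.44822 → 0.585386 N
0.1715 mm² × 10⁻⁶ → 1.715×10⁻⁷ m²
P = F / A = 0.585386 N / 1.715×10⁻⁷ m² = 3.41333×10⁶ Pa
3.41333×10⁶ Pa ÷ (101325 Pa/atm) = 33.6869 atm

33.69 atm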